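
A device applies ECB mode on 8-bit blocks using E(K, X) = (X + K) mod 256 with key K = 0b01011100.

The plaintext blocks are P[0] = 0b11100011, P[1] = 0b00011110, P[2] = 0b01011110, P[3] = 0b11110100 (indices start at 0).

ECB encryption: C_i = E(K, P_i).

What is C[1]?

C[1] = 0b01111010

C[1]: E(K, 0b00011110) = 0b01111010.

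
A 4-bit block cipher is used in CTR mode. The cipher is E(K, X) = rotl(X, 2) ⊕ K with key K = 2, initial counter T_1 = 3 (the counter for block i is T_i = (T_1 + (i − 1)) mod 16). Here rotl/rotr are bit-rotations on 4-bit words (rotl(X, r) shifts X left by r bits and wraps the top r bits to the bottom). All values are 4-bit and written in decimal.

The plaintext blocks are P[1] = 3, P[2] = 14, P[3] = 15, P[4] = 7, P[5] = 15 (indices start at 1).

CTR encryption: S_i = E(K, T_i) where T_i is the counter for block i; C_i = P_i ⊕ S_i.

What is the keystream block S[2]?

C[1]: T = 3, S = E(K, T) = 14; 3 ⊕ 14 = 13.
C[2]: T = 4, S = E(K, T) = 3; 14 ⊕ 3 = 13.
So S[2] = 3.

3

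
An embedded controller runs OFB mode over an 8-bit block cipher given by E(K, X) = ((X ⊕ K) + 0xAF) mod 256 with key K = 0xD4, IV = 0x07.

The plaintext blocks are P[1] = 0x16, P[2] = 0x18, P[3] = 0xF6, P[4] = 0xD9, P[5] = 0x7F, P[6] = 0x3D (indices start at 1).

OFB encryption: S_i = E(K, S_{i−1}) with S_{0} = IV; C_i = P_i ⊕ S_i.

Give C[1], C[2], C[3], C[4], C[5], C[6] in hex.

C[1]: S = E(K, 0x07) = 0x82; 0x16 ⊕ 0x82 = 0x94.
C[2]: S = E(K, 0x82) = 0x05; 0x18 ⊕ 0x05 = 0x1D.
C[3]: S = E(K, 0x05) = 0x80; 0xF6 ⊕ 0x80 = 0x76.
C[4]: S = E(K, 0x80) = 0x03; 0xD9 ⊕ 0x03 = 0xDA.
C[5]: S = E(K, 0x03) = 0x86; 0x7F ⊕ 0x86 = 0xF9.
C[6]: S = E(K, 0x86) = 0x01; 0x3D ⊕ 0x01 = 0x3C.

C[1] = 0x94, C[2] = 0x1D, C[3] = 0x76, C[4] = 0xDA, C[5] = 0xF9, C[6] = 0x3C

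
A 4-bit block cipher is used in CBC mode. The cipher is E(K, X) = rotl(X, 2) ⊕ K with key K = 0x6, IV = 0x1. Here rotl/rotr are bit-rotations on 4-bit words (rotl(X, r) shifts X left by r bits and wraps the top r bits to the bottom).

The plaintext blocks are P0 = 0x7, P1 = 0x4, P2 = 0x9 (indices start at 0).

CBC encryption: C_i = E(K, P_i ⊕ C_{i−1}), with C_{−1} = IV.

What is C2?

C0: P0 ⊕ 0x1 = 0x6; E(K, 0x6) = 0xF.
C1: P1 ⊕ 0xF = 0xB; E(K, 0xB) = 0x8.
C2: P2 ⊕ 0x8 = 0x1; E(K, 0x1) = 0x2.

C2 = 0x2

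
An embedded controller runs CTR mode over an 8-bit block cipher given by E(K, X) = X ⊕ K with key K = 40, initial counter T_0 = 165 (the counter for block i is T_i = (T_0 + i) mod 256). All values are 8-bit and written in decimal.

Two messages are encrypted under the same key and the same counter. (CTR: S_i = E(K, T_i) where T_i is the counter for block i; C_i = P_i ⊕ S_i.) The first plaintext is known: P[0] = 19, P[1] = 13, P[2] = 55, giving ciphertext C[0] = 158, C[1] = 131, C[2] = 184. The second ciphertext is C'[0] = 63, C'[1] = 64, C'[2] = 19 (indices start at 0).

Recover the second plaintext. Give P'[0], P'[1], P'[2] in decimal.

In CTR with a reused counter, both messages share the same keystream S_i, so C_i ⊕ C'_i = P_i ⊕ P'_i and thus P'_i = P_i ⊕ C_i ⊕ C'_i.
P'[0]: 19 ⊕ 158 ⊕ 63 = 178.
P'[1]: 13 ⊕ 131 ⊕ 64 = 206.
P'[2]: 55 ⊕ 184 ⊕ 19 = 156.

P'[0] = 178, P'[1] = 206, P'[2] = 156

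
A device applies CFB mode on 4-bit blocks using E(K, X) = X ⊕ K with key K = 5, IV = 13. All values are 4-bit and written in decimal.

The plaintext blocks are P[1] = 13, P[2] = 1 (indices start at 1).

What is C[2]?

C[2] = 1

CFB encryption: C_i = P_i ⊕ E(K, C_{i−1}), with C_{0} = IV.
C[1]: E(K, 13) = 8; 13 ⊕ 8 = 5.
C[2]: E(K, 5) = 0; 1 ⊕ 0 = 1.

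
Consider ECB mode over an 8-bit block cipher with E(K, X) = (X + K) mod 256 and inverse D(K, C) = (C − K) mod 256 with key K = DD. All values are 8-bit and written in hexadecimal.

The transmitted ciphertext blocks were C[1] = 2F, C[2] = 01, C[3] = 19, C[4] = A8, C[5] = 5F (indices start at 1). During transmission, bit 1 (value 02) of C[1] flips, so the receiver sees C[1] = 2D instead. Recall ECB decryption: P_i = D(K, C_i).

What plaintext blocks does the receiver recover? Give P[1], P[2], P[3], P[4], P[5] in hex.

P[1] = 50, P[2] = 24, P[3] = 3C, P[4] = CB, P[5] = 82

Only C[1] changed, to 2D. In ECB, a change in C_i affects only P_i. Decrypting the received ciphertext:
P[1]: D(K, 2D) = 50.
P[2]: D(K, 01) = 24.
P[3]: D(K, 19) = 3C.
P[4]: D(K, A8) = CB.
P[5]: D(K, 5F) = 82.
Blocks that differ from the original plaintext: P[1].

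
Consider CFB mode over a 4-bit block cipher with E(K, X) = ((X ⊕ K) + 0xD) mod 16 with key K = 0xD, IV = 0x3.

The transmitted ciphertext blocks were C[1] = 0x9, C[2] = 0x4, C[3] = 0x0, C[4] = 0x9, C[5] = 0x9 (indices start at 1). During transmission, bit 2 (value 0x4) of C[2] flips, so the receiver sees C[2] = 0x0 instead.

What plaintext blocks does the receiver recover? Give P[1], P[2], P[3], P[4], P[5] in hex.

CFB decryption: P_i = C_i ⊕ E(K, C_{i−1}), with C_{0} = IV.
Only C[2] changed, to 0x0. In CFB, a change in C_i flips the same bit in P_i and garbles P_{i+1}. Decrypting the received ciphertext:
P[1]: E(K, 0x3) = 0xB; 0x9 ⊕ 0xB = 0x2.
P[2]: E(K, 0x9) = 0x1; 0x0 ⊕ 0x1 = 0x1.
P[3]: E(K, 0x0) = 0xA; 0x0 ⊕ 0xA = 0xA.
P[4]: E(K, 0x0) = 0xA; 0x9 ⊕ 0xA = 0x3.
P[5]: E(K, 0x9) = 0x1; 0x9 ⊕ 0x1 = 0x8.
Blocks that differ from the original plaintext: P[2], P[3].

P[1] = 0x2, P[2] = 0x1, P[3] = 0xA, P[4] = 0x3, P[5] = 0x8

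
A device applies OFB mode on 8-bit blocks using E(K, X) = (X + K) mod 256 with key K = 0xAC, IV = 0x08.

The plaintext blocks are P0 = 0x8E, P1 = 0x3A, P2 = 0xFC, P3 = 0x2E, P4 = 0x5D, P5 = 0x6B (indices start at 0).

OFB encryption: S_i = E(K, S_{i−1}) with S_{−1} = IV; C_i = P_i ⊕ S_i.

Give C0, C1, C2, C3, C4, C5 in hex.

C0: S = E(K, 0x08) = 0xB4; 0x8E ⊕ 0xB4 = 0x3A.
C1: S = E(K, 0xB4) = 0x60; 0x3A ⊕ 0x60 = 0x5A.
C2: S = E(K, 0x60) = 0x0C; 0xFC ⊕ 0x0C = 0xF0.
C3: S = E(K, 0x0C) = 0xB8; 0x2E ⊕ 0xB8 = 0x96.
C4: S = E(K, 0xB8) = 0x64; 0x5D ⊕ 0x64 = 0x39.
C5: S = E(K, 0x64) = 0x10; 0x6B ⊕ 0x10 = 0x7B.

C0 = 0x3A, C1 = 0x5A, C2 = 0xF0, C3 = 0x96, C4 = 0x39, C5 = 0x7B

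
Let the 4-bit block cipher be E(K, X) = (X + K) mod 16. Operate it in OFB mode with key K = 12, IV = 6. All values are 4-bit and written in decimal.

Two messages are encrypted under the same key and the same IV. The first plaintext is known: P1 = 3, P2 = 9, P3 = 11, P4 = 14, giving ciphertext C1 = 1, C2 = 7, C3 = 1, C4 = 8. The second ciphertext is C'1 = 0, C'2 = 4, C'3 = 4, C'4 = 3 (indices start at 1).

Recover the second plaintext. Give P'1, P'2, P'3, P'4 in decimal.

P'1 = 2, P'2 = 10, P'3 = 14, P'4 = 5

In OFB with a reused IV, both messages share the same keystream S_i, so C_i ⊕ C'_i = P_i ⊕ P'_i and thus P'_i = P_i ⊕ C_i ⊕ C'_i.
P'1: 3 ⊕ 1 ⊕ 0 = 2.
P'2: 9 ⊕ 7 ⊕ 4 = 10.
P'3: 11 ⊕ 1 ⊕ 4 = 14.
P'4: 14 ⊕ 8 ⊕ 3 = 5.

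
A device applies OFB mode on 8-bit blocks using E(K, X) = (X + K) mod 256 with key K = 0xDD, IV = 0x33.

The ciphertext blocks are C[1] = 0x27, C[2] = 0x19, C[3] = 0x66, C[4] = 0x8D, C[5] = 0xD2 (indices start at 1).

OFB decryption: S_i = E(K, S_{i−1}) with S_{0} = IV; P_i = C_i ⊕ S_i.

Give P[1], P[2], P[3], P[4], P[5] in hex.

P[1]: S = E(K, 0x33) = 0x10; 0x27 ⊕ 0x10 = 0x37.
P[2]: S = E(K, 0x10) = 0xED; 0x19 ⊕ 0xED = 0xF4.
P[3]: S = E(K, 0xED) = 0xCA; 0x66 ⊕ 0xCA = 0xAC.
P[4]: S = E(K, 0xCA) = 0xA7; 0x8D ⊕ 0xA7 = 0x2A.
P[5]: S = E(K, 0xA7) = 0x84; 0xD2 ⊕ 0x84 = 0x56.

P[1] = 0x37, P[2] = 0xF4, P[3] = 0xAC, P[4] = 0x2A, P[5] = 0x56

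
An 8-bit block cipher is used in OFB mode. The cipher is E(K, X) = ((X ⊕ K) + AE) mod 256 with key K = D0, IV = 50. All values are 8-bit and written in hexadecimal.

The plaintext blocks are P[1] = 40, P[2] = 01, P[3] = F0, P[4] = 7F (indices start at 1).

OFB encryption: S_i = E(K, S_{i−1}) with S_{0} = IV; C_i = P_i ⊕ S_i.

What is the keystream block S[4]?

A8

C[1]: S = E(K, 50) = 2E; 40 ⊕ 2E = 6E.
C[2]: S = E(K, 2E) = AC; 01 ⊕ AC = AD.
C[3]: S = E(K, AC) = 2A; F0 ⊕ 2A = DA.
C[4]: S = E(K, 2A) = A8; 7F ⊕ A8 = D7.
So S[4] = A8.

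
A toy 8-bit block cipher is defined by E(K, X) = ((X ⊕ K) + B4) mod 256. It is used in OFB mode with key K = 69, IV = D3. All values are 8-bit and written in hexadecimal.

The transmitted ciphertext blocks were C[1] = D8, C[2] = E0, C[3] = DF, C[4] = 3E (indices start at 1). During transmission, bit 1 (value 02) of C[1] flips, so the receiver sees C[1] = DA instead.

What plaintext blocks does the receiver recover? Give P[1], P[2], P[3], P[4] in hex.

P[1] = B4, P[2] = 5B, P[3] = 59, P[4] = 9D

OFB decryption: S_i = E(K, S_{i−1}) with S_{0} = IV; P_i = C_i ⊕ S_i.
Only C[1] changed, to DA. In OFB, a change in C_i flips the same bit in P_i only; the keystream is unaffected. Decrypting the received ciphertext:
P[1]: S = E(K, D3) = 6E; DA ⊕ 6E = B4.
P[2]: S = E(K, 6E) = BB; E0 ⊕ BB = 5B.
P[3]: S = E(K, BB) = 86; DF ⊕ 86 = 59.
P[4]: S = E(K, 86) = A3; 3E ⊕ A3 = 9D.
Blocks that differ from the original plaintext: P[1].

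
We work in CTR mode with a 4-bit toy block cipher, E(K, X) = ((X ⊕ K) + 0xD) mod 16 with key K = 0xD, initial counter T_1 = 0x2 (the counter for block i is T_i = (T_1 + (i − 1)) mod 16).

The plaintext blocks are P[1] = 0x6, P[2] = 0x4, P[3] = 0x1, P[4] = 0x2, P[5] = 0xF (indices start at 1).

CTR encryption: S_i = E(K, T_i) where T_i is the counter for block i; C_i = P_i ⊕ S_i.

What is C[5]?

C[1]: T = 0x2, S = E(K, T) = 0xC; 0x6 ⊕ 0xC = 0xA.
C[2]: T = 0x3, S = E(K, T) = 0xB; 0x4 ⊕ 0xB = 0xF.
C[3]: T = 0x4, S = E(K, T) = 0x6; 0x1 ⊕ 0x6 = 0x7.
C[4]: T = 0x5, S = E(K, T) = 0x5; 0x2 ⊕ 0x5 = 0x7.
C[5]: T = 0x6, S = E(K, T) = 0x8; 0xF ⊕ 0x8 = 0x7.

C[5] = 0x7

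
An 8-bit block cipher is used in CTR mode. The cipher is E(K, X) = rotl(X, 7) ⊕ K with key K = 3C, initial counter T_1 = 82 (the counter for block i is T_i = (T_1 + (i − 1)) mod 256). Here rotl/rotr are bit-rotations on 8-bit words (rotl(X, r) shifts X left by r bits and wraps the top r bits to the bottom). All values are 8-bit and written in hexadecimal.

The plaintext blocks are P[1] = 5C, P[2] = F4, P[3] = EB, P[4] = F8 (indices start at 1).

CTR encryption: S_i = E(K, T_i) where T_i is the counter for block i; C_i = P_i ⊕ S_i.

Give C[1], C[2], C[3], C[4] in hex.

C[1] = 21, C[2] = 09, C[3] = 95, C[4] = 06

C[1]: T = 82, S = E(K, T) = 7D; 5C ⊕ 7D = 21.
C[2]: T = 83, S = E(K, T) = FD; F4 ⊕ FD = 09.
C[3]: T = 84, S = E(K, T) = 7E; EB ⊕ 7E = 95.
C[4]: T = 85, S = E(K, T) = FE; F8 ⊕ FE = 06.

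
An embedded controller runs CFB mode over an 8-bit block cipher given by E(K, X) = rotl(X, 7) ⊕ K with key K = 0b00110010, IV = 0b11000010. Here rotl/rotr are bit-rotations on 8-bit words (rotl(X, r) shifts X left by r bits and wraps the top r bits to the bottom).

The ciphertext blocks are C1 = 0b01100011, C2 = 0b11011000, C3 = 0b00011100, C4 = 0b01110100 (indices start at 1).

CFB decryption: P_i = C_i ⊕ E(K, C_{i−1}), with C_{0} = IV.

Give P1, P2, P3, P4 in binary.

P1 = 0b00110000, P2 = 0b01011011, P3 = 0b01000010, P4 = 0b01001000

P1: E(K, 0b11000010) = 0b01010011; 0b01100011 ⊕ 0b01010011 = 0b00110000.
P2: E(K, 0b01100011) = 0b10000011; 0b11011000 ⊕ 0b10000011 = 0b01011011.
P3: E(K, 0b11011000) = 0b01011110; 0b00011100 ⊕ 0b01011110 = 0b01000010.
P4: E(K, 0b00011100) = 0b00111100; 0b01110100 ⊕ 0b00111100 = 0b01001000.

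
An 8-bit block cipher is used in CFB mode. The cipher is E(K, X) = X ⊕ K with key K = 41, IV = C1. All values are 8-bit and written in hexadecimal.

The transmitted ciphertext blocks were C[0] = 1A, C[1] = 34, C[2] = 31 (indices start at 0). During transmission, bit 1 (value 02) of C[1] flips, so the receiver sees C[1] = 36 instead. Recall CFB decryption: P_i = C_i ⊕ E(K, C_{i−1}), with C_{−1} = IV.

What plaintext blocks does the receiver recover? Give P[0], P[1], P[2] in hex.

Only C[1] changed, to 36. In CFB, a change in C_i flips the same bit in P_i and garbles P_{i+1}. Decrypting the received ciphertext:
P[0]: E(K, C1) = 80; 1A ⊕ 80 = 9A.
P[1]: E(K, 1A) = 5B; 36 ⊕ 5B = 6D.
P[2]: E(K, 36) = 77; 31 ⊕ 77 = 46.
Blocks that differ from the original plaintext: P[1], P[2].

P[0] = 9A, P[1] = 6D, P[2] = 46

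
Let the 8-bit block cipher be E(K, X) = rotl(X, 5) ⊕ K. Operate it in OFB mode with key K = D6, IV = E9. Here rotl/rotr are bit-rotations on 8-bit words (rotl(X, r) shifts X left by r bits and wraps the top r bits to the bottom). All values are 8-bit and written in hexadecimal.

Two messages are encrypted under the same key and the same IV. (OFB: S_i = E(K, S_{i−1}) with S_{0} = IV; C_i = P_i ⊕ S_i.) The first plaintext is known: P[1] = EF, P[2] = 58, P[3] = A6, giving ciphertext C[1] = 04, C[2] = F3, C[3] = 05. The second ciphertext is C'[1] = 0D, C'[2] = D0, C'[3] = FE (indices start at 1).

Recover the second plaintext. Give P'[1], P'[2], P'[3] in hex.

In OFB with a reused IV, both messages share the same keystream S_i, so C_i ⊕ C'_i = P_i ⊕ P'_i and thus P'_i = P_i ⊕ C_i ⊕ C'_i.
P'[1]: EF ⊕ 04 ⊕ 0D = E6.
P'[2]: 58 ⊕ F3 ⊕ D0 = 7B.
P'[3]: A6 ⊕ 05 ⊕ FE = 5D.

P'[1] = E6, P'[2] = 7B, P'[3] = 5D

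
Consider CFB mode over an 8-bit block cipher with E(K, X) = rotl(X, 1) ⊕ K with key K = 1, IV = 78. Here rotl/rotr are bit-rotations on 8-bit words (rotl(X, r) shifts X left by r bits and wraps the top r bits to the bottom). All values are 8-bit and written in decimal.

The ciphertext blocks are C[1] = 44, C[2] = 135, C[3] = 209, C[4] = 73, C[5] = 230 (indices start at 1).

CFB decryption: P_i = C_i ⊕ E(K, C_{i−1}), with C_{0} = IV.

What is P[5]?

P[5] = 117

P[5]: E(K, 73) = 147; 230 ⊕ 147 = 117.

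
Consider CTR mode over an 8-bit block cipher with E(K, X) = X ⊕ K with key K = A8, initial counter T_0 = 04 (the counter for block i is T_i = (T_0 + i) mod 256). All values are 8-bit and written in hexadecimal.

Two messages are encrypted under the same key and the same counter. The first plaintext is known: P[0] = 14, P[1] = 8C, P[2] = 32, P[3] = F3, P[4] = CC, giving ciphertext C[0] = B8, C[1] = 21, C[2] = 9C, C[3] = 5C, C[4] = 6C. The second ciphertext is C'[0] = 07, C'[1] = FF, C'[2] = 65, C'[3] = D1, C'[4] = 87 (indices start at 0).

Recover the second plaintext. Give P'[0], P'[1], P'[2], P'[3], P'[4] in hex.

In CTR with a reused counter, both messages share the same keystream S_i, so C_i ⊕ C'_i = P_i ⊕ P'_i and thus P'_i = P_i ⊕ C_i ⊕ C'_i.
P'[0]: 14 ⊕ B8 ⊕ 07 = AB.
P'[1]: 8C ⊕ 21 ⊕ FF = 52.
P'[2]: 32 ⊕ 9C ⊕ 65 = CB.
P'[3]: F3 ⊕ 5C ⊕ D1 = 7E.
P'[4]: CC ⊕ 6C ⊕ 87 = 27.

P'[0] = AB, P'[1] = 52, P'[2] = CB, P'[3] = 7E, P'[4] = 27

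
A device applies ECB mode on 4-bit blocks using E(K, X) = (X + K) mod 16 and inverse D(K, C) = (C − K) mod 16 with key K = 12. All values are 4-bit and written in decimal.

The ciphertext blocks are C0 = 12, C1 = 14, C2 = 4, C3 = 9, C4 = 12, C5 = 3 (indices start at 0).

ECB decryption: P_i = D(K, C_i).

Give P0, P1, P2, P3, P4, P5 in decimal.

P0: D(K, 12) = 0.
P1: D(K, 14) = 2.
P2: D(K, 4) = 8.
P3: D(K, 9) = 13.
P4: D(K, 12) = 0.
P5: D(K, 3) = 7.

P0 = 0, P1 = 2, P2 = 8, P3 = 13, P4 = 0, P5 = 7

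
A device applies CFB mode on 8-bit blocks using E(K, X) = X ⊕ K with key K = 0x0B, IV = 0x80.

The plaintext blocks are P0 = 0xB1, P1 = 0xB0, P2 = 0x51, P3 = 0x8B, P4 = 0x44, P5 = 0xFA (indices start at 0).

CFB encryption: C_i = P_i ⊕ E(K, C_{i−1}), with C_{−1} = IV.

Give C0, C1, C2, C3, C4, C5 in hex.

C0: E(K, 0x80) = 0x8B; 0xB1 ⊕ 0x8B = 0x3A.
C1: E(K, 0x3A) = 0x31; 0xB0 ⊕ 0x31 = 0x81.
C2: E(K, 0x81) = 0x8A; 0x51 ⊕ 0x8A = 0xDB.
C3: E(K, 0xDB) = 0xD0; 0x8B ⊕ 0xD0 = 0x5B.
C4: E(K, 0x5B) = 0x50; 0x44 ⊕ 0x50 = 0x14.
C5: E(K, 0x14) = 0x1F; 0xFA ⊕ 0x1F = 0xE5.

C0 = 0x3A, C1 = 0x81, C2 = 0xDB, C3 = 0x5B, C4 = 0x14, C5 = 0xE5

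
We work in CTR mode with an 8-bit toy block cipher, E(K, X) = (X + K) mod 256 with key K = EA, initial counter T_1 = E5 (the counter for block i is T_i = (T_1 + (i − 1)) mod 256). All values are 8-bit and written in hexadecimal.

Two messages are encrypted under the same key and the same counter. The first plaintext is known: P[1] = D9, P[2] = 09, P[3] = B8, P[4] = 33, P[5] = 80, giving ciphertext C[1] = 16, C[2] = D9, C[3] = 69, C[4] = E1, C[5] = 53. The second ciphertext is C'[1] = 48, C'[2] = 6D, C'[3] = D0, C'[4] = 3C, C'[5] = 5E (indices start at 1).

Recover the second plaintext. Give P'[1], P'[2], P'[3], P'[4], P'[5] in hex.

P'[1] = 87, P'[2] = BD, P'[3] = 01, P'[4] = EE, P'[5] = 8D

In CTR with a reused counter, both messages share the same keystream S_i, so C_i ⊕ C'_i = P_i ⊕ P'_i and thus P'_i = P_i ⊕ C_i ⊕ C'_i.
P'[1]: D9 ⊕ 16 ⊕ 48 = 87.
P'[2]: 09 ⊕ D9 ⊕ 6D = BD.
P'[3]: B8 ⊕ 69 ⊕ D0 = 01.
P'[4]: 33 ⊕ E1 ⊕ 3C = EE.
P'[5]: 80 ⊕ 53 ⊕ 5E = 8D.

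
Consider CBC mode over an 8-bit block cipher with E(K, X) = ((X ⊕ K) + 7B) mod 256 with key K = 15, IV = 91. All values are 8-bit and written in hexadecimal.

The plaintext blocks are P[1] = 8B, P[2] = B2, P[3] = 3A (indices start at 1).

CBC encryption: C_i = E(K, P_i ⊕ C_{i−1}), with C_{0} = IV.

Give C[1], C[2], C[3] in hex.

C[1]: P[1] ⊕ 91 = 1A; E(K, 1A) = 8A.
C[2]: P[2] ⊕ 8A = 38; E(K, 38) = A8.
C[3]: P[3] ⊕ A8 = 92; E(K, 92) = 02.

C[1] = 8A, C[2] = A8, C[3] = 02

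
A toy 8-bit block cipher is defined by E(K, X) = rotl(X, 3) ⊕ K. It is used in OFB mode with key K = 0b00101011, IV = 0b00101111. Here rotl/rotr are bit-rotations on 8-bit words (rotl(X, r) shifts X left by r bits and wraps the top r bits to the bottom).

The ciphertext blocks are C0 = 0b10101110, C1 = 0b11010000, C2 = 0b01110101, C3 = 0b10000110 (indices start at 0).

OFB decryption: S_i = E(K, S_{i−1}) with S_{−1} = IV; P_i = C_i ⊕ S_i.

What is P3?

P3 = 0b10011010

P0: S = E(K, 0b00101111) = 0b01010010; 0b10101110 ⊕ 0b01010010 = 0b11111100.
P1: S = E(K, 0b01010010) = 0b10111001; 0b11010000 ⊕ 0b10111001 = 0b01101001.
P2: S = E(K, 0b10111001) = 0b11100110; 0b01110101 ⊕ 0b11100110 = 0b10010011.
P3: S = E(K, 0b11100110) = 0b00011100; 0b10000110 ⊕ 0b00011100 = 0b10011010.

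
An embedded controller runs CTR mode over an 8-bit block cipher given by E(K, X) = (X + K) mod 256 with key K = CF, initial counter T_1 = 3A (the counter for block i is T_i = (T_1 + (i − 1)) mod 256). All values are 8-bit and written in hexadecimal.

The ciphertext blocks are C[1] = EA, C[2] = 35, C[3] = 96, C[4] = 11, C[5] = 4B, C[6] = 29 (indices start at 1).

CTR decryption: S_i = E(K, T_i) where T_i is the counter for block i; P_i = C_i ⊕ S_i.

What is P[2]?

P[2]: T = 3B, S = E(K, T) = 0A; 35 ⊕ 0A = 3F.

P[2] = 3F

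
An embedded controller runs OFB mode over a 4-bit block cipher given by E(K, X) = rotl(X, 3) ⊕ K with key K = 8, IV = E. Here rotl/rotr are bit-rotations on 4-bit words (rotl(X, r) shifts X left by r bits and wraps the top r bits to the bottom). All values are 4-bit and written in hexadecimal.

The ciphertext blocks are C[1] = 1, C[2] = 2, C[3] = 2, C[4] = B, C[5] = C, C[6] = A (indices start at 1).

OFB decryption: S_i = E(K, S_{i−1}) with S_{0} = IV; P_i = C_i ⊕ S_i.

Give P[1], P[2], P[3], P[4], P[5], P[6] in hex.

P[1]: S = E(K, E) = F; 1 ⊕ F = E.
P[2]: S = E(K, F) = 7; 2 ⊕ 7 = 5.
P[3]: S = E(K, 7) = 3; 2 ⊕ 3 = 1.
P[4]: S = E(K, 3) = 1; B ⊕ 1 = A.
P[5]: S = E(K, 1) = 0; C ⊕ 0 = C.
P[6]: S = E(K, 0) = 8; A ⊕ 8 = 2.

P[1] = E, P[2] = 5, P[3] = 1, P[4] = A, P[5] = C, P[6] = 2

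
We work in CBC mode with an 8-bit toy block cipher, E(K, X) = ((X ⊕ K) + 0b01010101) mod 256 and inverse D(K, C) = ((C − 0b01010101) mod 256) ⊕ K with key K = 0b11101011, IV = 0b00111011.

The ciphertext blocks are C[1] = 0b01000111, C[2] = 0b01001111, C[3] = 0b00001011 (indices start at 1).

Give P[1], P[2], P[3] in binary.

CBC decryption: P_i = D(K, C_i) ⊕ C_{i−1}, with C_{0} = IV.
P[1]: D(K, 0b01000111) = 0b00011001; 0b00011001 ⊕ 0b00111011 = 0b00100010.
P[2]: D(K, 0b01001111) = 0b00010001; 0b00010001 ⊕ 0b01000111 = 0b01010110.
P[3]: D(K, 0b00001011) = 0b01011101; 0b01011101 ⊕ 0b01001111 = 0b00010010.

P[1] = 0b00100010, P[2] = 0b01010110, P[3] = 0b00010010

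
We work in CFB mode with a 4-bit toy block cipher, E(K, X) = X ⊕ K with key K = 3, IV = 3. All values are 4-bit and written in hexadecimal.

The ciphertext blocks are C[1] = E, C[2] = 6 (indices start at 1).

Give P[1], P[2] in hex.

P[1] = E, P[2] = B

CFB decryption: P_i = C_i ⊕ E(K, C_{i−1}), with C_{0} = IV.
P[1]: E(K, 3) = 0; E ⊕ 0 = E.
P[2]: E(K, E) = D; 6 ⊕ D = B.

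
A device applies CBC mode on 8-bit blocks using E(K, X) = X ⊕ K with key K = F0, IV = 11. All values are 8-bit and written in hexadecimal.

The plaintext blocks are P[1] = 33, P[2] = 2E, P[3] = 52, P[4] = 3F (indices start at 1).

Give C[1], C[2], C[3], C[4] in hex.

CBC encryption: C_i = E(K, P_i ⊕ C_{i−1}), with C_{0} = IV.
C[1]: P[1] ⊕ 11 = 22; E(K, 22) = D2.
C[2]: P[2] ⊕ D2 = FC; E(K, FC) = 0C.
C[3]: P[3] ⊕ 0C = 5E; E(K, 5E) = AE.
C[4]: P[4] ⊕ AE = 91; E(K, 91) = 61.

C[1] = D2, C[2] = 0C, C[3] = AE, C[4] = 61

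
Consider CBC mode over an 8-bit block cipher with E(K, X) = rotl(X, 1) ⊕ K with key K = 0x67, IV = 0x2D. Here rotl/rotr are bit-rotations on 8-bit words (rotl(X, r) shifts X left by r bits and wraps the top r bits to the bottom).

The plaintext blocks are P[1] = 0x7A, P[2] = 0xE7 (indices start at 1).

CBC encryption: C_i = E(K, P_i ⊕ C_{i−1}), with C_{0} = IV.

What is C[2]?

C[2] = 0x3B

C[1]: P[1] ⊕ 0x2D = 0x57; E(K, 0x57) = 0xC9.
C[2]: P[2] ⊕ 0xC9 = 0x2E; E(K, 0x2E) = 0x3B.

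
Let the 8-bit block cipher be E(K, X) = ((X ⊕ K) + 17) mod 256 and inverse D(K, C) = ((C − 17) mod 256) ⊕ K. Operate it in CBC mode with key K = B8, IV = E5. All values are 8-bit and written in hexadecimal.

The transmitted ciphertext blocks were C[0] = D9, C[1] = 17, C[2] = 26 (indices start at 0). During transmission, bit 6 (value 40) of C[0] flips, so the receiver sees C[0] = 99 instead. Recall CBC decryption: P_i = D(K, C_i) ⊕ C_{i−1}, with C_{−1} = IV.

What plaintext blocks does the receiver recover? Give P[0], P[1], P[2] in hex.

P[0] = DF, P[1] = 21, P[2] = A0

Only C[0] changed, to 99. In CBC, a change in C_i garbles P_i and flips the same bit in P_{i+1}. Decrypting the received ciphertext:
P[0]: D(K, 99) = 3A; 3A ⊕ E5 = DF.
P[1]: D(K, 17) = B8; B8 ⊕ 99 = 21.
P[2]: D(K, 26) = B7; B7 ⊕ 17 = A0.
Blocks that differ from the original plaintext: P[0], P[1].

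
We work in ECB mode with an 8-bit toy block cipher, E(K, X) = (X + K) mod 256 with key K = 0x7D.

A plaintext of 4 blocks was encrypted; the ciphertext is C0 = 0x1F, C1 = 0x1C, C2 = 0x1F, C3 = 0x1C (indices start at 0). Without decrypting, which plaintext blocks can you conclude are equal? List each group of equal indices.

P0 = P2; P1 = P3

ECB encrypts each block independently with the same key, so equal ciphertext blocks imply equal plaintext blocks.
C0 = C2 = 0x1F, so P0 = P2.
C1 = C3 = 0x1C, so P1 = P3.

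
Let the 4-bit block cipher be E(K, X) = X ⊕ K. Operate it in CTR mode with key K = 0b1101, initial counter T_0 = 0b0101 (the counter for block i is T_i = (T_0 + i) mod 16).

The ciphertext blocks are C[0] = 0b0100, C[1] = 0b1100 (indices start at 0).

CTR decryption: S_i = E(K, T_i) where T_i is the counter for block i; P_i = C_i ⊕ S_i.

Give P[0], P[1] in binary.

P[0]: T = 0b0101, S = E(K, T) = 0b1000; 0b0100 ⊕ 0b1000 = 0b1100.
P[1]: T = 0b0110, S = E(K, T) = 0b1011; 0b1100 ⊕ 0b1011 = 0b0111.

P[0] = 0b1100, P[1] = 0b0111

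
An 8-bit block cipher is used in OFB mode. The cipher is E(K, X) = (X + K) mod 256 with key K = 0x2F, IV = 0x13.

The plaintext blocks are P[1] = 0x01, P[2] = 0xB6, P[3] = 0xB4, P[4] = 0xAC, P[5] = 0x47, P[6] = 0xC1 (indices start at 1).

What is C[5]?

C[5] = 0xB9

OFB encryption: S_i = E(K, S_{i−1}) with S_{0} = IV; C_i = P_i ⊕ S_i.
C[1]: S = E(K, 0x13) = 0x42; 0x01 ⊕ 0x42 = 0x43.
C[2]: S = E(K, 0x42) = 0x71; 0xB6 ⊕ 0x71 = 0xC7.
C[3]: S = E(K, 0x71) = 0xA0; 0xB4 ⊕ 0xA0 = 0x14.
C[4]: S = E(K, 0xA0) = 0xCF; 0xAC ⊕ 0xCF = 0x63.
C[5]: S = E(K, 0xCF) = 0xFE; 0x47 ⊕ 0xFE = 0xB9.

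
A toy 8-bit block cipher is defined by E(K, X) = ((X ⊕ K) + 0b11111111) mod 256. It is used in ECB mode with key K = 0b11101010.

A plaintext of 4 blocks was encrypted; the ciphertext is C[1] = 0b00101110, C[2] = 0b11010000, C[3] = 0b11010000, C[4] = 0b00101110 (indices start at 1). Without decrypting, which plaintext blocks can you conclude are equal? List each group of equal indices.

P[1] = P[4]; P[2] = P[3]

ECB encrypts each block independently with the same key, so equal ciphertext blocks imply equal plaintext blocks.
C[1] = C[4] = 0b00101110, so P[1] = P[4].
C[2] = C[3] = 0b11010000, so P[2] = P[3].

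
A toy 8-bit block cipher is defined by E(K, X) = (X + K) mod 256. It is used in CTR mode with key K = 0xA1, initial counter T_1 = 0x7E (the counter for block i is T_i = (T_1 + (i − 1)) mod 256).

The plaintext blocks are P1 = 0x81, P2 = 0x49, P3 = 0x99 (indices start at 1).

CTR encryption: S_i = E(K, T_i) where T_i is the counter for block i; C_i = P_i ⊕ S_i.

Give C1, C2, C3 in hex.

C1: T = 0x7E, S = E(K, T) = 0x1F; 0x81 ⊕ 0x1F = 0x9E.
C2: T = 0x7F, S = E(K, T) = 0x20; 0x49 ⊕ 0x20 = 0x69.
C3: T = 0x80, S = E(K, T) = 0x21; 0x99 ⊕ 0x21 = 0xB8.

C1 = 0x9E, C2 = 0x69, C3 = 0xB8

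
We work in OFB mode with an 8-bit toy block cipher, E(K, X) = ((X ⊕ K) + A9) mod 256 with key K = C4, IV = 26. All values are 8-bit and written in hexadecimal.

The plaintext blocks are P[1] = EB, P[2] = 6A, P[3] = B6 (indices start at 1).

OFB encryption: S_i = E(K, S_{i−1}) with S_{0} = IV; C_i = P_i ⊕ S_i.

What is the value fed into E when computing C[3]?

C[1]: S = E(K, 26) = 8B; EB ⊕ 8B = 60.
C[2]: S = E(K, 8B) = F8; 6A ⊕ F8 = 92.
C[3]: S = E(K, F8) = E5; B6 ⊕ E5 = 53.
So the input to E for block [3] is F8.

F8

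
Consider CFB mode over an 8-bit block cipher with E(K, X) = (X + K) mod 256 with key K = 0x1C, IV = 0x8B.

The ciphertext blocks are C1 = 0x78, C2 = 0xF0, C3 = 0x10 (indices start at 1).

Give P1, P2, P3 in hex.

CFB decryption: P_i = C_i ⊕ E(K, C_{i−1}), with C_{0} = IV.
P1: E(K, 0x8B) = 0xA7; 0x78 ⊕ 0xA7 = 0xDF.
P2: E(K, 0x78) = 0x94; 0xF0 ⊕ 0x94 = 0x64.
P3: E(K, 0xF0) = 0x0C; 0x10 ⊕ 0x0C = 0x1C.

P1 = 0xDF, P2 = 0x64, P3 = 0x1C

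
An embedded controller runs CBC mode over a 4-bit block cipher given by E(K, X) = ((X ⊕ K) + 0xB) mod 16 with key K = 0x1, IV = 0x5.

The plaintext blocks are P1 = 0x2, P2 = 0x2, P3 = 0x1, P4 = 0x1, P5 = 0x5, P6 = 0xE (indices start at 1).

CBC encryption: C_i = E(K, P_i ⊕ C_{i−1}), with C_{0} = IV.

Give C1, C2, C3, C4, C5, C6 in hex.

C1: P1 ⊕ 0x5 = 0x7; E(K, 0x7) = 0x1.
C2: P2 ⊕ 0x1 = 0x3; E(K, 0x3) = 0xD.
C3: P3 ⊕ 0xD = 0xC; E(K, 0xC) = 0x8.
C4: P4 ⊕ 0x8 = 0x9; E(K, 0x9) = 0x3.
C5: P5 ⊕ 0x3 = 0x6; E(K, 0x6) = 0x2.
C6: P6 ⊕ 0x2 = 0xC; E(K, 0xC) = 0x8.

C1 = 0x1, C2 = 0xD, C3 = 0x8, C4 = 0x3, C5 = 0x2, C6 = 0x8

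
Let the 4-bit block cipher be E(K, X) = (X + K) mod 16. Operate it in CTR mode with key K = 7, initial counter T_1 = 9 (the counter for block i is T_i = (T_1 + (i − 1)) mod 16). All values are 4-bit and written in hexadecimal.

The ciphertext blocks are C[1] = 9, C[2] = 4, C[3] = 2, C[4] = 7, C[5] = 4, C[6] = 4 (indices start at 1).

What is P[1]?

CTR decryption: S_i = E(K, T_i) where T_i is the counter for block i; P_i = C_i ⊕ S_i.
P[1]: T = 9, S = E(K, T) = 0; 9 ⊕ 0 = 9.

P[1] = 9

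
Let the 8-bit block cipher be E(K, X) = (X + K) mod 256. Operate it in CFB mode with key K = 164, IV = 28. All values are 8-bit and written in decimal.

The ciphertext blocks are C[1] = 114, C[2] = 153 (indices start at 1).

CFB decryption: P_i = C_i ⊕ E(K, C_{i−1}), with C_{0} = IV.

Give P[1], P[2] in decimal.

P[1] = 178, P[2] = 143

P[1]: E(K, 28) = 192; 114 ⊕ 192 = 178.
P[2]: E(K, 114) = 22; 153 ⊕ 22 = 143.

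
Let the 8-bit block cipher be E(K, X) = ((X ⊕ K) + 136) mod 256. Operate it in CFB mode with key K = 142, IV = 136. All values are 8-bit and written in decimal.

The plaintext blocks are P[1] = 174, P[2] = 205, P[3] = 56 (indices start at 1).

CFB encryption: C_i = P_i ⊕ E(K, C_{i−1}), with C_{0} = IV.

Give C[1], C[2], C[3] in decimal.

C[1]: E(K, 136) = 142; 174 ⊕ 142 = 32.
C[2]: E(K, 32) = 54; 205 ⊕ 54 = 251.
C[3]: E(K, 251) = 253; 56 ⊕ 253 = 197.

C[1] = 32, C[2] = 251, C[3] = 197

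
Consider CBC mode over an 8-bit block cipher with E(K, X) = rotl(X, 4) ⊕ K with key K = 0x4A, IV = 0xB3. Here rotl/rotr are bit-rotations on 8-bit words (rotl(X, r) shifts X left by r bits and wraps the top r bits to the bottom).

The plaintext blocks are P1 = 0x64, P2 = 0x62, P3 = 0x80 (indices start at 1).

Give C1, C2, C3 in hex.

C1 = 0x37, C2 = 0x1F, C3 = 0xB3

CBC encryption: C_i = E(K, P_i ⊕ C_{i−1}), with C_{0} = IV.
C1: P1 ⊕ 0xB3 = 0xD7; E(K, 0xD7) = 0x37.
C2: P2 ⊕ 0x37 = 0x55; E(K, 0x55) = 0x1F.
C3: P3 ⊕ 0x1F = 0x9F; E(K, 0x9F) = 0xB3.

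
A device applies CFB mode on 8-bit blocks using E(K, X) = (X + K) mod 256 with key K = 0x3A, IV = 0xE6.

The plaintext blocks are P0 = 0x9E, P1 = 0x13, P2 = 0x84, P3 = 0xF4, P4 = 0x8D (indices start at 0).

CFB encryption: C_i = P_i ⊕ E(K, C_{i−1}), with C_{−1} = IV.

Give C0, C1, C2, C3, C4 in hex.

C0 = 0xBE, C1 = 0xEB, C2 = 0xA1, C3 = 0x2F, C4 = 0xE4

C0: E(K, 0xE6) = 0x20; 0x9E ⊕ 0x20 = 0xBE.
C1: E(K, 0xBE) = 0xF8; 0x13 ⊕ 0xF8 = 0xEB.
C2: E(K, 0xEB) = 0x25; 0x84 ⊕ 0x25 = 0xA1.
C3: E(K, 0xA1) = 0xDB; 0xF4 ⊕ 0xDB = 0x2F.
C4: E(K, 0x2F) = 0x69; 0x8D ⊕ 0x69 = 0xE4.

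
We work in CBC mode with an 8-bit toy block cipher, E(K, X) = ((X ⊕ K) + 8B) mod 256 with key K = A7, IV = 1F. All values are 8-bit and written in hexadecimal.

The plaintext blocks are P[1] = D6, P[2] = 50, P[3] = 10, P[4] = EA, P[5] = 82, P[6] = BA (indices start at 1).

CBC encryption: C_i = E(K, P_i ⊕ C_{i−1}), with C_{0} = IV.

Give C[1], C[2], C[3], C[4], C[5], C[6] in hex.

C[1]: P[1] ⊕ 1F = C9; E(K, C9) = F9.
C[2]: P[2] ⊕ F9 = A9; E(K, A9) = 99.
C[3]: P[3] ⊕ 99 = 89; E(K, 89) = B9.
C[4]: P[4] ⊕ B9 = 53; E(K, 53) = 7F.
C[5]: P[5] ⊕ 7F = FD; E(K, FD) = E5.
C[6]: P[6] ⊕ E5 = 5F; E(K, 5F) = 83.

C[1] = F9, C[2] = 99, C[3] = B9, C[4] = 7F, C[5] = E5, C[6] = 83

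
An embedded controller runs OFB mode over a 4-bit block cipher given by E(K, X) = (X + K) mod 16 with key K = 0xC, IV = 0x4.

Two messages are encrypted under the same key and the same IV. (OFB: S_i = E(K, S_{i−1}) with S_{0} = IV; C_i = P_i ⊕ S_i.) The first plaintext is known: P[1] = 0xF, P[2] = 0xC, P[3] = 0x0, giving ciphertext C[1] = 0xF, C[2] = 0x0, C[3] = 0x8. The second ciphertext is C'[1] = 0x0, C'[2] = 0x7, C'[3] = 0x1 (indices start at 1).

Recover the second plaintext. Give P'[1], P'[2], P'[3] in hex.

P'[1] = 0x0, P'[2] = 0xB, P'[3] = 0x9

In OFB with a reused IV, both messages share the same keystream S_i, so C_i ⊕ C'_i = P_i ⊕ P'_i and thus P'_i = P_i ⊕ C_i ⊕ C'_i.
P'[1]: 0xF ⊕ 0xF ⊕ 0x0 = 0x0.
P'[2]: 0xC ⊕ 0x0 ⊕ 0x7 = 0xB.
P'[3]: 0x0 ⊕ 0x8 ⊕ 0x1 = 0x9.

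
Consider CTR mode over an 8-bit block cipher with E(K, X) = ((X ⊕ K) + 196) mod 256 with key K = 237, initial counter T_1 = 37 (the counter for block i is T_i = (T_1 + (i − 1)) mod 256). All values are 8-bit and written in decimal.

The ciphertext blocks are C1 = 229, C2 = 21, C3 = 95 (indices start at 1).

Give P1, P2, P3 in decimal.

CTR decryption: S_i = E(K, T_i) where T_i is the counter for block i; P_i = C_i ⊕ S_i.
P1: T = 37, S = E(K, T) = 140; 229 ⊕ 140 = 105.
P2: T = 38, S = E(K, T) = 143; 21 ⊕ 143 = 154.
P3: T = 39, S = E(K, T) = 142; 95 ⊕ 142 = 209.

P1 = 105, P2 = 154, P3 = 209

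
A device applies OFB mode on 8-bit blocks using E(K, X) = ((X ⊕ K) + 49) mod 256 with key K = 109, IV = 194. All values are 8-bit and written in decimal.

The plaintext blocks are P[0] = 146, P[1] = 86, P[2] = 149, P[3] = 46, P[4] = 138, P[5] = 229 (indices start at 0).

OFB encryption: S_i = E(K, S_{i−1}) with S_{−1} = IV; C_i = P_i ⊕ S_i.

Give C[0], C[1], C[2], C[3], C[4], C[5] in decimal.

C[0]: S = E(K, 194) = 224; 146 ⊕ 224 = 114.
C[1]: S = E(K, 224) = 190; 86 ⊕ 190 = 232.
C[2]: S = E(K, 190) = 4; 149 ⊕ 4 = 145.
C[3]: S = E(K, 4) = 154; 46 ⊕ 154 = 180.
C[4]: S = E(K, 154) = 40; 138 ⊕ 40 = 162.
C[5]: S = E(K, 40) = 118; 229 ⊕ 118 = 147.

C[0] = 114, C[1] = 232, C[2] = 145, C[3] = 180, C[4] = 162, C[5] = 147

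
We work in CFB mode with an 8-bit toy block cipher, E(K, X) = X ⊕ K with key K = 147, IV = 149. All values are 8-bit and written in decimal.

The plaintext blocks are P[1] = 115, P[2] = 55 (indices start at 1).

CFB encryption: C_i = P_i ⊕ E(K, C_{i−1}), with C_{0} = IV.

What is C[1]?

C[1] = 117

C[1]: E(K, 149) = 6; 115 ⊕ 6 = 117.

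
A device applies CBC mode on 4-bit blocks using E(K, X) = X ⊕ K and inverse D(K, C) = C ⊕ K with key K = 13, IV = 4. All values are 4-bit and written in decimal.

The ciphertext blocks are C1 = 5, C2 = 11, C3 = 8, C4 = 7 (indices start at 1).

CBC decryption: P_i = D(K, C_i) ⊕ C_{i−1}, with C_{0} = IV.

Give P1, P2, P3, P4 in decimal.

P1: D(K, 5) = 8; 8 ⊕ 4 = 12.
P2: D(K, 11) = 6; 6 ⊕ 5 = 3.
P3: D(K, 8) = 5; 5 ⊕ 11 = 14.
P4: D(K, 7) = 10; 10 ⊕ 8 = 2.

P1 = 12, P2 = 3, P3 = 14, P4 = 2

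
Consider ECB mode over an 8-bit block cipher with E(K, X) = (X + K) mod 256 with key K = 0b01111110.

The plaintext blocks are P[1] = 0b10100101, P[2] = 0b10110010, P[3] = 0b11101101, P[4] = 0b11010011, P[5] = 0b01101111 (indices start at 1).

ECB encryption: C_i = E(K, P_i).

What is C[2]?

C[2]: E(K, 0b10110010) = 0b00110000.

C[2] = 0b00110000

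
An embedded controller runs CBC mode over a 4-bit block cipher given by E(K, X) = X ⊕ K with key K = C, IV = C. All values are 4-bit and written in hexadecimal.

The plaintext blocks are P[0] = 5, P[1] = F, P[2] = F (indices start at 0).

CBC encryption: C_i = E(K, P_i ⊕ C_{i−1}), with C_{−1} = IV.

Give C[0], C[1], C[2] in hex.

C[0] = 5, C[1] = 6, C[2] = 5

C[0]: P[0] ⊕ C = 9; E(K, 9) = 5.
C[1]: P[1] ⊕ 5 = A; E(K, A) = 6.
C[2]: P[2] ⊕ 6 = 9; E(K, 9) = 5.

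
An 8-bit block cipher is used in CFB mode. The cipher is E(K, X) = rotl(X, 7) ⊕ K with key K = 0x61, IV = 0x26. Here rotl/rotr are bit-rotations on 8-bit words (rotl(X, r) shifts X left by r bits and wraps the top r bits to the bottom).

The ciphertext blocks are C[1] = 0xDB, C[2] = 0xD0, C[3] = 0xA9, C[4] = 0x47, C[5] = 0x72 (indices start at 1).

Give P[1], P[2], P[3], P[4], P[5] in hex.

CFB decryption: P_i = C_i ⊕ E(K, C_{i−1}), with C_{0} = IV.
P[1]: E(K, 0x26) = 0x72; 0xDB ⊕ 0x72 = 0xA9.
P[2]: E(K, 0xDB) = 0x8C; 0xD0 ⊕ 0x8C = 0x5C.
P[3]: E(K, 0xD0) = 0x09; 0xA9 ⊕ 0x09 = 0xA0.
P[4]: E(K, 0xA9) = 0xB5; 0x47 ⊕ 0xB5 = 0xF2.
P[5]: E(K, 0x47) = 0xC2; 0x72 ⊕ 0xC2 = 0xB0.

P[1] = 0xA9, P[2] = 0x5C, P[3] = 0xA0, P[4] = 0xF2, P[5] = 0xB0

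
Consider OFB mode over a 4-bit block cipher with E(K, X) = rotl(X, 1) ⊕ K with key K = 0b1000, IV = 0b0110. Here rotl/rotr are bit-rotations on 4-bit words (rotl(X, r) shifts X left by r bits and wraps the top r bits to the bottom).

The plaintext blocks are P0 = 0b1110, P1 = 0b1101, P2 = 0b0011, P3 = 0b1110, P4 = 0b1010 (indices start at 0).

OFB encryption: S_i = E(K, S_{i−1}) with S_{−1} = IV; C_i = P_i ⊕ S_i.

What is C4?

C0: S = E(K, 0b0110) = 0b0100; 0b1110 ⊕ 0b0100 = 0b1010.
C1: S = E(K, 0b0100) = 0b0000; 0b1101 ⊕ 0b0000 = 0b1101.
C2: S = E(K, 0b0000) = 0b1000; 0b0011 ⊕ 0b1000 = 0b1011.
C3: S = E(K, 0b1000) = 0b1001; 0b1110 ⊕ 0b1001 = 0b0111.
C4: S = E(K, 0b1001) = 0b1011; 0b1010 ⊕ 0b1011 = 0b0001.

C4 = 0b0001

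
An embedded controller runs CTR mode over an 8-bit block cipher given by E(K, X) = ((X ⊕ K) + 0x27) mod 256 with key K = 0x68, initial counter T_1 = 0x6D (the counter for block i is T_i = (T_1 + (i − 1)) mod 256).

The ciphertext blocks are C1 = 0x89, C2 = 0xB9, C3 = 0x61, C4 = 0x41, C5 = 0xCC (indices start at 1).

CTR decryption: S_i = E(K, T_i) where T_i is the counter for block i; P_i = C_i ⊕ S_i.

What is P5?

P5: T = 0x71, S = E(K, T) = 0x40; 0xCC ⊕ 0x40 = 0x8C.

P5 = 0x8C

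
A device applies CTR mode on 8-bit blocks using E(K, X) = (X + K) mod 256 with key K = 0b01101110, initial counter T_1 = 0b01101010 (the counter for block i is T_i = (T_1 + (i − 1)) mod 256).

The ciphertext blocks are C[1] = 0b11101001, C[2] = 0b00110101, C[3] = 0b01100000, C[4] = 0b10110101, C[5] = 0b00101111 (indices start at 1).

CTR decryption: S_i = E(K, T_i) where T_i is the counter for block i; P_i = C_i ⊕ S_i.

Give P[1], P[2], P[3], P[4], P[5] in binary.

P[1] = 0b00110001, P[2] = 0b11101100, P[3] = 0b10111010, P[4] = 0b01101110, P[5] = 0b11110011

P[1]: T = 0b01101010, S = E(K, T) = 0b11011000; 0b11101001 ⊕ 0b11011000 = 0b00110001.
P[2]: T = 0b01101011, S = E(K, T) = 0b11011001; 0b00110101 ⊕ 0b11011001 = 0b11101100.
P[3]: T = 0b01101100, S = E(K, T) = 0b11011010; 0b01100000 ⊕ 0b11011010 = 0b10111010.
P[4]: T = 0b01101101, S = E(K, T) = 0b11011011; 0b10110101 ⊕ 0b11011011 = 0b01101110.
P[5]: T = 0b01101110, S = E(K, T) = 0b11011100; 0b00101111 ⊕ 0b11011100 = 0b11110011.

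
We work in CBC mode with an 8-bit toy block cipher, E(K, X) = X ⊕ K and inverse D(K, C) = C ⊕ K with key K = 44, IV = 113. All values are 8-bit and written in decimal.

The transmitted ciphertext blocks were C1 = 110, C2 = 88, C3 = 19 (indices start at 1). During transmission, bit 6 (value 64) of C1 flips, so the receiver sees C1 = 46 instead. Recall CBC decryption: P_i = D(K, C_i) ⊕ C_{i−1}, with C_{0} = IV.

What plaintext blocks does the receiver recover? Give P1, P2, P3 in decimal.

P1 = 115, P2 = 90, P3 = 103

Only C1 changed, to 46. In CBC, a change in C_i garbles P_i and flips the same bit in P_{i+1}. Decrypting the received ciphertext:
P1: D(K, 46) = 2; 2 ⊕ 113 = 115.
P2: D(K, 88) = 116; 116 ⊕ 46 = 90.
P3: D(K, 19) = 63; 63 ⊕ 88 = 103.
Blocks that differ from the original plaintext: P1, P2.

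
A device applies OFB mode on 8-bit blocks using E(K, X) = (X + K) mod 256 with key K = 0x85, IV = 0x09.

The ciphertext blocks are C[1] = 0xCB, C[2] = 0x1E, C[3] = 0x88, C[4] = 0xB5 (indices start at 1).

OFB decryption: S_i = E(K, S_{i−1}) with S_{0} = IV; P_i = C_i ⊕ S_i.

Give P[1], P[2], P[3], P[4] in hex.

P[1] = 0x45, P[2] = 0x0D, P[3] = 0x10, P[4] = 0xA8

P[1]: S = E(K, 0x09) = 0x8E; 0xCB ⊕ 0x8E = 0x45.
P[2]: S = E(K, 0x8E) = 0x13; 0x1E ⊕ 0x13 = 0x0D.
P[3]: S = E(K, 0x13) = 0x98; 0x88 ⊕ 0x98 = 0x10.
P[4]: S = E(K, 0x98) = 0x1D; 0xB5 ⊕ 0x1D = 0xA8.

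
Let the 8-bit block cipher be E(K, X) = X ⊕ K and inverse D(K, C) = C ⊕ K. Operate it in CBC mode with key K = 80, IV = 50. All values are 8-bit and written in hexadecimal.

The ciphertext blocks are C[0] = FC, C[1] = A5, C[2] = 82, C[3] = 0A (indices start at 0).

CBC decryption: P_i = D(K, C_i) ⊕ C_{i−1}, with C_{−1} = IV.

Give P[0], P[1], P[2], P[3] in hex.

P[0]: D(K, FC) = 7C; 7C ⊕ 50 = 2C.
P[1]: D(K, A5) = 25; 25 ⊕ FC = D9.
P[2]: D(K, 82) = 02; 02 ⊕ A5 = A7.
P[3]: D(K, 0A) = 8A; 8A ⊕ 82 = 08.

P[0] = 2C, P[1] = D9, P[2] = A7, P[3] = 08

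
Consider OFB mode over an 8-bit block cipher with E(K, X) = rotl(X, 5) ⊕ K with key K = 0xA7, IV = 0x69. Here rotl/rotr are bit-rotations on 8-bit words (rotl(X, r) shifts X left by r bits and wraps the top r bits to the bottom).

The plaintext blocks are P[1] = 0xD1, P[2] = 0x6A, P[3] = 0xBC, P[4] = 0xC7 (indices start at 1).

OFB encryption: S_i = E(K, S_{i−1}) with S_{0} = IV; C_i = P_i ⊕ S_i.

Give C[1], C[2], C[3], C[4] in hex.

C[1]: S = E(K, 0x69) = 0x8A; 0xD1 ⊕ 0x8A = 0x5B.
C[2]: S = E(K, 0x8A) = 0xF6; 0x6A ⊕ 0xF6 = 0x9C.
C[3]: S = E(K, 0xF6) = 0x79; 0xBC ⊕ 0x79 = 0xC5.
C[4]: S = E(K, 0x79) = 0x88; 0xC7 ⊕ 0x88 = 0x4F.

C[1] = 0x5B, C[2] = 0x9C, C[3] = 0xC5, C[4] = 0x4F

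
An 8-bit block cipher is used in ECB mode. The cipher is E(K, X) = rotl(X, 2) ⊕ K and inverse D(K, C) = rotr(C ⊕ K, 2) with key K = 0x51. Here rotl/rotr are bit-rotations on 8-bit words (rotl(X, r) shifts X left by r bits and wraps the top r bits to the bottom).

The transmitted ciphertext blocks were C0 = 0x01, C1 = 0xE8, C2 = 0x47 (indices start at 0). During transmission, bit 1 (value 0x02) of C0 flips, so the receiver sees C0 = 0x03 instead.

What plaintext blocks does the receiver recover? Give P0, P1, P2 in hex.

ECB decryption: P_i = D(K, C_i).
Only C0 changed, to 0x03. In ECB, a change in C_i affects only P_i. Decrypting the received ciphertext:
P0: D(K, 0x03) = 0x94.
P1: D(K, 0xE8) = 0x6E.
P2: D(K, 0x47) = 0x85.
Blocks that differ from the original plaintext: P0.

P0 = 0x94, P1 = 0x6E, P2 = 0x85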